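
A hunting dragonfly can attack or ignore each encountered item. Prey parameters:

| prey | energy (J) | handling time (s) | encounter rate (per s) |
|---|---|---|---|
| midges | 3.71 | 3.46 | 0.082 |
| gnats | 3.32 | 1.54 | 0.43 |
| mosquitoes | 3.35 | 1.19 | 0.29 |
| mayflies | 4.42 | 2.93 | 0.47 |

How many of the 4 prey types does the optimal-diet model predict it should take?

3

Rank by E/h (J/s): mosquitoes 2.82, gnats 2.16, mayflies 1.51, midges 1.07. Include each in turn until the next type's E/h falls below the running intake rate.
Rate on top 1: 0.7223. gnats: 2.16 > 0.7223 → include.
Rate on top 2: 1.195. mayflies: 1.51 > 1.195 → include.
Rate on top 3: 1.323. midges: 1.07 < 1.323 → exclude; stop.
Optimal diet: mosquitoes, gnats, mayflies — 3 of 4 types.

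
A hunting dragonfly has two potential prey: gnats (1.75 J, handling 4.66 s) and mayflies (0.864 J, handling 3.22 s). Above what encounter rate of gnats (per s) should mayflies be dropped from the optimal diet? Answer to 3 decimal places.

0.537 per s

The zero-one rule: include mayflies iff E₂/h₂ > λE₁/(1+λh₁). Equality gives the switch point.
λE₁h₂ = E₂ + λE₂h₁ ⇒ λ = E₂/(E₁h₂ − E₂h₁) = 0.864/(5.635 − 4.026) = 0.5371 per s.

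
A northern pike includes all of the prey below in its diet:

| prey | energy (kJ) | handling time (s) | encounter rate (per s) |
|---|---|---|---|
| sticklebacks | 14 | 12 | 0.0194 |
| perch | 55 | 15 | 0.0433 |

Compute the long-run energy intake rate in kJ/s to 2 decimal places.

1.41 kJ/s

R = (0.0194×14 + 0.0433×55) / (1 + 0.0194×12 + 0.0433×15) = 2.653/1.882 = 1.409 kJ/s.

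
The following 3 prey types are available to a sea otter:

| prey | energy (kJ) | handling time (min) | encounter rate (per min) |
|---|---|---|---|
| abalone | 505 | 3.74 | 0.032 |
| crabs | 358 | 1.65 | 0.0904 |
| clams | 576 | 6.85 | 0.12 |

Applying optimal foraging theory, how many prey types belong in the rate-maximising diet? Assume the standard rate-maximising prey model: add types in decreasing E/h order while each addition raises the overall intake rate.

3

Profitabilities (E/h, kJ/min): crabs 217, abalone 135, clams 84.1. Add prey in this order while the next type's profitability exceeds the intake rate on those already taken.
Rate on top 1: 28.16. abalone: 135 > 28.16 → include.
Rate on top 2: 38.24. clams: 84.1 > 38.24 → include.
Optimal diet: crabs, abalone, clams — 3 of 3 types.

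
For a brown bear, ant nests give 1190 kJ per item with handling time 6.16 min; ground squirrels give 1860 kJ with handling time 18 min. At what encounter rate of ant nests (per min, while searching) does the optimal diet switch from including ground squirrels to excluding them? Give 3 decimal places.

Drop ground squirrels once their profitability E₂/h₂ falls below the rate achievable on ant nests alone: E₂/h₂ = λE₁/(1 + λh₁).
Solve for λ: λE₁h₂ = E₂(1 + λh₁) → λ(E₁h₂ − E₂h₁) = E₂ → λ = E₂/(E₁h₂ − E₂h₁).
λ = 1860/(1190×18 − 1860×6.16) = 1860/9962 = 0.1867 per min.

0.187 per min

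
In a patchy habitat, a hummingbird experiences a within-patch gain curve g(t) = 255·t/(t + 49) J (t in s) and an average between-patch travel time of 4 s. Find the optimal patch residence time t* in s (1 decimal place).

14.0 s

Maximise g(t)/(T+t): set derivative to zero → g'(t)(T+t) = g(t).
g'(t) = 255·49/(t + 49)². Setting 255·49/(t+49)² = 255t/[(t+49)(4+t)] gives 49(4+t) = t(t+49), so t² = 49×4 = 196.
t* = √196 = 14 s.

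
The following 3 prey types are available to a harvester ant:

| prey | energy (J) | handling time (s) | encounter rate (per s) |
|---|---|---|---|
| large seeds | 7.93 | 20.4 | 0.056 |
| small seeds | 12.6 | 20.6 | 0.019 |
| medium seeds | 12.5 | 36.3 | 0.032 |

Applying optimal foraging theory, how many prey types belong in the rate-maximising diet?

3

Rank by E/h (J/s): small seeds 0.612, large seeds 0.389, medium seeds 0.344. Include each in turn until the next type's E/h falls below the running intake rate.
Rate on top 1: 0.1721. large seeds: 0.389 > 0.1721 → include.
Rate on top 2: 0.2697. medium seeds: 0.344 > 0.2697 → include.
Optimal diet: small seeds, large seeds, medium seeds — 3 of 3 types.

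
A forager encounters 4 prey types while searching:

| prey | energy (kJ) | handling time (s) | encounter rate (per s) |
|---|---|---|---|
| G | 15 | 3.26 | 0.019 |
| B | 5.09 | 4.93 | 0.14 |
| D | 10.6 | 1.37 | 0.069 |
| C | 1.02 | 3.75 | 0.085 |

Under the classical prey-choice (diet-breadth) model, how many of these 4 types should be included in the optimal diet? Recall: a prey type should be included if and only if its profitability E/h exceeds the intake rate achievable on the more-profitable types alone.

3

Rank by E/h (kJ/s): D 7.74, G 4.6, B 1.03, C 0.272. Include each in turn until the next type's E/h falls below the running intake rate.
Rate on top 1: 0.6682. G: 4.6 > 0.6682 → include.
Rate on top 2: 0.8789. B: 1.03 > 0.8789 → include.
Rate on top 3: 0.9363. C: 0.272 < 0.9363 → exclude; stop.
Optimal diet: D, G, B — 3 of 4 types.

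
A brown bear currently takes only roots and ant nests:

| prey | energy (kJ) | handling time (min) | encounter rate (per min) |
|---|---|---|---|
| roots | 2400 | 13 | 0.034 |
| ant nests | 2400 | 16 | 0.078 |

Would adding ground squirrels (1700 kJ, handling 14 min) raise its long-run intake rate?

Yes

Intake rate on the current diet: R = (0.034×2400 + 0.078×2400) / (1 + 0.034×13 + 0.078×16) = 268.8/2.69 = 99.93 kJ/min.
ground squirrels: E/h = 1700/14 = 121.4 kJ/min.
121.4 > 99.93, so adding ground squirrels raises the average — include it.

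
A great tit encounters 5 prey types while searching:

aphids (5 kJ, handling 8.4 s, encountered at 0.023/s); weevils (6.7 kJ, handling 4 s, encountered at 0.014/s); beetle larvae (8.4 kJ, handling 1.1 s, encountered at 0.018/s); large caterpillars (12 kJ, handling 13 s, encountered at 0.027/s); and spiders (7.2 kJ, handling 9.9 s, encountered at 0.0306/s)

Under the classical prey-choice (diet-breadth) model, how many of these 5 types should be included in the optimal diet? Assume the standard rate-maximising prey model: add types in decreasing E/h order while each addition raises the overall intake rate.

5

Rank by E/h (kJ/s): beetle larvae 7.64, weevils 1.68, large caterpillars 0.923, spiders 0.727, aphids 0.595. Include each in turn until the next type's E/h falls below the running intake rate.
Rate on top 1: 0.1483. weevils: 1.68 > 0.1483 → include.
Rate on top 2: 0.2277. large caterpillars: 0.923 > 0.2277 → include.
Rate on top 3: 0.3988. spiders: 0.727 > 0.3988 → include.
Rate on top 4: 0.4563. aphids: 0.595 > 0.4563 → include.
Optimal diet: beetle larvae, weevils, large caterpillars, spiders, aphids — 5 of 5 types.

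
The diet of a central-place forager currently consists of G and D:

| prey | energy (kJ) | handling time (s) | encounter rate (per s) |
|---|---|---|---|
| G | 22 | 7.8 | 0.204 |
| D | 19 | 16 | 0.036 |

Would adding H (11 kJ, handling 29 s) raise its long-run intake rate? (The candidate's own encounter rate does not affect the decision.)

No

Intake rate on the current diet: R = (0.204×22 + 0.036×19) / (1 + 0.204×7.8 + 0.036×16) = 5.172/3.167 = 1.633 kJ/s.
H: E/h = 11/29 = 0.3793 kJ/s.
Since 0.3793 < R, time spent handling H is better spent searching.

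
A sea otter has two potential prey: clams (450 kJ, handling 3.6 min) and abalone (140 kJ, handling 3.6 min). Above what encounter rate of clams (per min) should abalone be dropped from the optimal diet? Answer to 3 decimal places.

0.125 per min

The zero-one rule: include abalone iff E₂/h₂ > λE₁/(1+λh₁). Equality gives the switch point.
λE₁h₂ = E₂ + λE₂h₁ ⇒ λ = E₂/(E₁h₂ − E₂h₁) = 140/(1620 − 504) = 0.1254 per min.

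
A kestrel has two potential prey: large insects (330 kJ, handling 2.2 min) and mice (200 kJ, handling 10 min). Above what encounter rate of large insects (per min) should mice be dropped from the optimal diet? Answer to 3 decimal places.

At the threshold, the rate on large insects alone equals the profitability of mice: λ·330/(1 + λ·2.2) = 200/10 = 20.
Rearranging, λ(330 − 20×2.2) = 20, so λ = 20/286 = 0.06993 per min.

0.070 per min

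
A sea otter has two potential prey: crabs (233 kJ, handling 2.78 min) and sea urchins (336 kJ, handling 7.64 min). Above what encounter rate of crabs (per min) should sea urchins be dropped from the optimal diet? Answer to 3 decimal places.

Drop sea urchins once their profitability E₂/h₂ falls below the rate achievable on crabs alone: E₂/h₂ = λE₁/(1 + λh₁).
Solve for λ: λE₁h₂ = E₂(1 + λh₁) → λ(E₁h₂ − E₂h₁) = E₂ → λ = E₂/(E₁h₂ − E₂h₁).
λ = 336/(233×7.64 − 336×2.78) = 336/846 = 0.3971 per min.

0.397 per min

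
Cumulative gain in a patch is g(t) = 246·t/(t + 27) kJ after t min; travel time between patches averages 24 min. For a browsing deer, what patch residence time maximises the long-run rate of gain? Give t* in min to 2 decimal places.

25.46 min

Maximise g(t)/(T+t): set derivative to zero → g'(t)(T+t) = g(t).
g'(t) = 246·27/(t + 27)². Setting 246·27/(t+27)² = 246t/[(t+27)(24+t)] gives 27(24+t) = t(t+27), so t² = 27×24 = 648.
t* = √648 = 25.46 min.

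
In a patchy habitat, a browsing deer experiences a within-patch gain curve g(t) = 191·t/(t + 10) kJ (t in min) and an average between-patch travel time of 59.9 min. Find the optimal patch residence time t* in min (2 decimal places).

By the marginal value theorem, leave when the instantaneous gain rate g'(t) equals the habitat-wide average g(t)/(T + t).
g'(t) = 191·10/(t + 10)². Setting 191·10/(t+10)² = 191t/[(t+10)(59.9+t)] gives 10(59.9+t) = t(t+10), so t² = 10×59.9 = 599.
t* = √599 = 24.47 min.

24.47 min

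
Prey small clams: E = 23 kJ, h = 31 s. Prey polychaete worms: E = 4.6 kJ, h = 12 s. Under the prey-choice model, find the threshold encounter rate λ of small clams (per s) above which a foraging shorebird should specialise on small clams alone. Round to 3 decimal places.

0.034 per s

Drop polychaete worms once their profitability E₂/h₂ falls below the rate achievable on small clams alone: E₂/h₂ = λE₁/(1 + λh₁).
Solve for λ: λE₁h₂ = E₂(1 + λh₁) → λ(E₁h₂ − E₂h₁) = E₂ → λ = E₂/(E₁h₂ − E₂h₁).
λ = 4.6/(23×12 − 4.6×31) = 4.6/133.4 = 0.03448 per s.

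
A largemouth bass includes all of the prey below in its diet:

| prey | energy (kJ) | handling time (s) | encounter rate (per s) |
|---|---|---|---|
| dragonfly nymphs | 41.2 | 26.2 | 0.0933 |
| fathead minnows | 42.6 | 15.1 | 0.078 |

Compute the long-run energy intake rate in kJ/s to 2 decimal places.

Energy encountered per unit search time: 0.0933×41.2 + 0.078×42.6 = 7.167 kJ/s.
Handling time per unit search time: 0.0933×26.2 + 0.078×15.1 = 3.622.
Rate = 7.167/(1 + 3.622) = 1.55 kJ/s.

1.55 kJ/s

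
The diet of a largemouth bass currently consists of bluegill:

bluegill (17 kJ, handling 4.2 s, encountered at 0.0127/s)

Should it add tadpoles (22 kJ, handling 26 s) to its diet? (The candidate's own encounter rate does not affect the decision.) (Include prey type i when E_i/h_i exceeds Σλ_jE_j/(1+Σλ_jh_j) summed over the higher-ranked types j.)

Yes

On bluegill alone, R = ΣλE/(1+Σλh) = 0.2159/1.053 = 0.205 kJ/s.
Profitability of tadpoles: 22/26 = 0.8462 kJ/s.
Since 0.8462 > R, including tadpoles increases the long-run rate.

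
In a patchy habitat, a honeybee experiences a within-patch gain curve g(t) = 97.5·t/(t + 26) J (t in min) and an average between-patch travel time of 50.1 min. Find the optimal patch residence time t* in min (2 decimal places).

36.09 min

Maximise g(t)/(T+t): set derivative to zero → g'(t)(T+t) = g(t).
g'(t) = 97.5·26/(t + 26)². Setting 97.5·26/(t+26)² = 97.5t/[(t+26)(50.1+t)] gives 26(50.1+t) = t(t+26), so t² = 26×50.1 = 1303.
t* = √1303 = 36.09 min.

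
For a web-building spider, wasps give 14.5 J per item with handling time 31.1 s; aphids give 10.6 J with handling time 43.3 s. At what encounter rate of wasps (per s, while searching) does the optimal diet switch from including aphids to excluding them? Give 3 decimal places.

0.036 per s

At the threshold, the rate on wasps alone equals the profitability of aphids: λ·14.5/(1 + λ·31.1) = 10.6/43.3 = 0.2448.
Rearranging, λ(14.5 − 0.2448×31.1) = 0.2448, so λ = 0.2448/6.887 = 0.03555 per s.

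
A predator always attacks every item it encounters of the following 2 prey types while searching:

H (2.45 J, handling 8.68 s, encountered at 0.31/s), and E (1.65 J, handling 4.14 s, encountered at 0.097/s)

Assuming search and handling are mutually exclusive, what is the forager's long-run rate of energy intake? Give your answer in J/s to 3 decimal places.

R = (0.31×2.45 + 0.097×1.65) / (1 + 0.31×8.68 + 0.097×4.14) = 0.9196/4.092 = 0.2247 J/s.

0.225 J/s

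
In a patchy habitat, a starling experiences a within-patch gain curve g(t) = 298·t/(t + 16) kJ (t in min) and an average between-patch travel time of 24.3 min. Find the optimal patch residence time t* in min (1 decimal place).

19.7 min

By the marginal value theorem, leave when the instantaneous gain rate g'(t) equals the habitat-wide average g(t)/(T + t).
g'(t) = 298·16/(t + 16)². Setting 298·16/(t+16)² = 298t/[(t+16)(24.3+t)] gives 16(24.3+t) = t(t+16), so t² = 16×24.3 = 388.8.
t* = √388.8 = 19.72 min.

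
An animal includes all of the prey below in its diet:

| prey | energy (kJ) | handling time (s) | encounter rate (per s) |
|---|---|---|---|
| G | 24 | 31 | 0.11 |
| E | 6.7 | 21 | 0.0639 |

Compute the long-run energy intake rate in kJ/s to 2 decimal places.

0.53 kJ/s

R = (0.11×24 + 0.0639×6.7) / (1 + 0.11×31 + 0.0639×21) = 3.068/5.752 = 0.5334 kJ/s.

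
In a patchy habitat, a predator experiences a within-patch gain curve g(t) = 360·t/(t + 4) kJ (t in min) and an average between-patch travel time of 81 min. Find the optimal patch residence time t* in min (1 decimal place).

18.0 min

Maximise g(t)/(T+t): set derivative to zero → g'(t)(T+t) = g(t).
g'(t) = 360·4/(t + 4)². Setting 360·4/(t+4)² = 360t/[(t+4)(81+t)] gives 4(81+t) = t(t+4), so t² = 4×81 = 324.
t* = √324 = 18 min.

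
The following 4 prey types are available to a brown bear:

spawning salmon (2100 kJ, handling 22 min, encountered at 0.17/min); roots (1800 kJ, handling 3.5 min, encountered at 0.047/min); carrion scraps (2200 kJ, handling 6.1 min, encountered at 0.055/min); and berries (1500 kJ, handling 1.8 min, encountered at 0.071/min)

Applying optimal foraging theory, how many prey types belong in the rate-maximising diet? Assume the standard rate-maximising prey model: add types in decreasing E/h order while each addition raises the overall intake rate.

E/h in descending order: berries 833, roots 514, carrion scraps 361, spawning salmon 95.5 kJ/min. The optimal diet is the largest prefix of this list for which every included type satisfies E_i/h_i > R on the types above it.
Rate on top 1: 94.43. roots: 514 > 94.43 → include.
Rate on top 2: 147.9. carrion scraps: 361 > 147.9 → include.
Rate on top 3: 191.7. spawning salmon: 95.5 < 191.7 → exclude; stop.
Optimal diet: berries, roots, carrion scraps — 3 of 4 types.

3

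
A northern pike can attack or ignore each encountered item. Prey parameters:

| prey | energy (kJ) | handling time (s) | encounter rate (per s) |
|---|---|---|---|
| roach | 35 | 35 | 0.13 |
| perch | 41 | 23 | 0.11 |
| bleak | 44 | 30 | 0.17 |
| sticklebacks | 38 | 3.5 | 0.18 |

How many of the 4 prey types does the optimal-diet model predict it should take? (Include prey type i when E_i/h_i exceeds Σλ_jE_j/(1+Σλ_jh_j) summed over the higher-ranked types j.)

E/h in descending order: sticklebacks 10.9, perch 1.78, bleak 1.47, roach 1 kJ/s. The optimal diet is the largest prefix of this list for which every included type satisfies E_i/h_i > R on the types above it.
Rate on top 1: 4.196. perch: 1.78 < 4.196 → exclude; stop.
Optimal diet: sticklebacks — 1 of 4 types.

1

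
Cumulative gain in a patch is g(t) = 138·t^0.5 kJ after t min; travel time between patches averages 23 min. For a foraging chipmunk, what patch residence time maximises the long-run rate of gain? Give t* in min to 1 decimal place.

23.0 min

Optimal t* satisfies g'(t*) = g(t*)/(T + t*).
g'(t) = 0.5·138·t^-0.5. Setting 0.5·138·t^-0.5 = 138·t^0.5/(23+t) gives 0.5(23+t) = t, so 0.50·t = 0.5×23.
t* = 0.5×23/0.50 = 23 min.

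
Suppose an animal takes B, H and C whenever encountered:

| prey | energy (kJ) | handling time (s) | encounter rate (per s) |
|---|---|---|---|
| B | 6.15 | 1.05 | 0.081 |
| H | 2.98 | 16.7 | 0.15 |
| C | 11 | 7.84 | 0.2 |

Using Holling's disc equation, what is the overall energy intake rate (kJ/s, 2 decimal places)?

R = (0.081×6.15 + 0.15×2.98 + 0.2×11) / (1 + 0.081×1.05 + 0.15×16.7 + 0.2×7.84) = 3.145/5.158 = 0.6098 kJ/s.

0.61 kJ/s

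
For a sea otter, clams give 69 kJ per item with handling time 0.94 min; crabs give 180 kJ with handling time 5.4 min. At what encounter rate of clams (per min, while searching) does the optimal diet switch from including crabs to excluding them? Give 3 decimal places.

0.885 per min

The zero-one rule: include crabs iff E₂/h₂ > λE₁/(1+λh₁). Equality gives the switch point.
λE₁h₂ = E₂ + λE₂h₁ ⇒ λ = E₂/(E₁h₂ − E₂h₁) = 180/(372.6 − 169.2) = 0.885 per min.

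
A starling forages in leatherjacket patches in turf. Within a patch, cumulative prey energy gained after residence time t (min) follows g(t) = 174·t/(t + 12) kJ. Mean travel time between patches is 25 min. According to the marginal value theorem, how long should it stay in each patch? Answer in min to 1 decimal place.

17.3 min

By the marginal value theorem, leave when the instantaneous gain rate g'(t) equals the habitat-wide average g(t)/(T + t).
g'(t) = 174·12/(t + 12)². Setting 174·12/(t+12)² = 174t/[(t+12)(25+t)] gives 12(25+t) = t(t+12), so t² = 12×25 = 300.
t* = √300 = 17.32 min.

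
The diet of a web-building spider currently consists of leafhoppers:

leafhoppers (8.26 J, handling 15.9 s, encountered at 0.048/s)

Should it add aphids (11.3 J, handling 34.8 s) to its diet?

Intake rate on the current diet: R = (0.048×8.26) / (1 + 0.048×15.9) = 0.3965/1.763 = 0.2249 J/s.
Profitability of aphids: 11.3/34.8 = 0.3247 J/s.
0.3247 > 0.2249, so adding aphids raises the average — include it.

Yes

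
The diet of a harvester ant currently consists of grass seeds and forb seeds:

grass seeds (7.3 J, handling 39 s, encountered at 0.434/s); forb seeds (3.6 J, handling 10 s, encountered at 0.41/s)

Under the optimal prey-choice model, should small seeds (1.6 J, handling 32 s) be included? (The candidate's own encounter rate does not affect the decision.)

No

Current rate: (0.434×7.3 + 0.41×3.6)/(1 + 0.434×39 + 0.41×10) = 0.2109 J/s.
small seeds: E/h = 1.6/32 = 0.05 J/s.
Since 0.05 < R, time spent handling small seeds is better spent searching.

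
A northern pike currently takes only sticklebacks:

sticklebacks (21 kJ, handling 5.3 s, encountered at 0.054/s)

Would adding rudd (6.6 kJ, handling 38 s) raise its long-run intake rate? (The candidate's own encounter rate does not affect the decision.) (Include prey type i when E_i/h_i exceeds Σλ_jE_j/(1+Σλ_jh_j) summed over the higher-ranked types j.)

Intake rate on the current diet: R = (0.054×21) / (1 + 0.054×5.3) = 1.134/1.286 = 0.8817 kJ/s.
rudd: E/h = 6.6/38 = 0.1737 kJ/s.
0.1737 < 0.8817, so adding rudd would lower the average — exclude it.

No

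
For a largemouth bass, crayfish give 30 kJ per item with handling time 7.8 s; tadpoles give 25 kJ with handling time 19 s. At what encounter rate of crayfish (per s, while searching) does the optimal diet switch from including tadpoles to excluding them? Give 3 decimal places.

At the threshold, the rate on crayfish alone equals the profitability of tadpoles: λ·30/(1 + λ·7.8) = 25/19 = 1.316.
Rearranging, λ(30 − 1.316×7.8) = 1.316, so λ = 1.316/19.74 = 0.06667 per s.

0.067 per s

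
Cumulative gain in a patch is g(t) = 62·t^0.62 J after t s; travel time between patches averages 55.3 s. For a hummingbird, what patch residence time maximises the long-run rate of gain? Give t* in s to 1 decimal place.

Optimal t* satisfies g'(t*) = g(t*)/(T + t*).
g'(t) = 0.62·62·t^-0.38. Setting 0.62·62·t^-0.38 = 62·t^0.62/(55.3+t) gives 0.62(55.3+t) = t, so 0.38·t = 0.62×55.3.
t* = 0.62×55.3/0.38 = 90.23 s.

90.2 s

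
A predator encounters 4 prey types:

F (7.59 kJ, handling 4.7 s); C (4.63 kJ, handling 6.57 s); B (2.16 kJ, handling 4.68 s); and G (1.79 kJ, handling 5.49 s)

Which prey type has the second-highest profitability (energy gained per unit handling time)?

C

In descending order of E/h:
F: 7.59/4.7 = 1.61 kJ/s
C: 4.63/6.57 = 0.705 kJ/s
B: 2.16/4.68 = 0.462 kJ/s
G: 1.79/5.49 = 0.326 kJ/s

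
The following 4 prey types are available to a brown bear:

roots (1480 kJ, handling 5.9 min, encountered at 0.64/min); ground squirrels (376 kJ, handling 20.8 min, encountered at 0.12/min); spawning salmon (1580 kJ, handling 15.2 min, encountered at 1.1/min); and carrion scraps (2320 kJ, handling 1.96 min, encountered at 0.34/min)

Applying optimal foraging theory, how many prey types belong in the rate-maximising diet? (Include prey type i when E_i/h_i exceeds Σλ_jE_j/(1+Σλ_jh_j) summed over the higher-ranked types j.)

1

E/h in descending order: carrion scraps 1.18e+03, roots 251, spawning salmon 104, ground squirrels 18.1 kJ/min. The optimal diet is the largest prefix of this list for which every included type satisfies E_i/h_i > R on the types above it.
Rate on top 1: 473.4. roots: 251 < 473.4 → exclude; stop.
Optimal diet: carrion scraps — 1 of 4 types.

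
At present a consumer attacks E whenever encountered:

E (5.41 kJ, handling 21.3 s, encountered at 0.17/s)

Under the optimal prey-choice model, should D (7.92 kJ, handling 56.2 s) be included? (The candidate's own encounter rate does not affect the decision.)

Current rate: (0.17×5.41)/(1 + 0.17×21.3) = 0.199 kJ/s.
D: E/h = 7.92/56.2 = 0.1409 kJ/s.
Since 0.1409 < R, time spent handling D is better spent searching.

No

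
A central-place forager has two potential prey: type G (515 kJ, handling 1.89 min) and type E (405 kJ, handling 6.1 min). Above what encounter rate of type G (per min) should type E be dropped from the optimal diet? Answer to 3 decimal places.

0.170 per min

Drop type E once their profitability E₂/h₂ falls below the rate achievable on type G alone: E₂/h₂ = λE₁/(1 + λh₁).
Solve for λ: λE₁h₂ = E₂(1 + λh₁) → λ(E₁h₂ − E₂h₁) = E₂ → λ = E₂/(E₁h₂ − E₂h₁).
λ = 405/(515×6.1 − 405×1.89) = 405/2376 = 0.1705 per min.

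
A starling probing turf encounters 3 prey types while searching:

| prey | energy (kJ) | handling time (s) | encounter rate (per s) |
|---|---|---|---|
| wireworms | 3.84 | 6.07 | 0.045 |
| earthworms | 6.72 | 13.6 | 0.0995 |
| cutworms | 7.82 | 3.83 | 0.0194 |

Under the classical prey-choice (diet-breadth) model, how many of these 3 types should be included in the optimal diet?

E/h in descending order: cutworms 2.04, wireworms 0.633, earthworms 0.494 kJ/s. The optimal diet is the largest prefix of this list for which every included type satisfies E_i/h_i > R on the types above it.
Rate on top 1: 0.1412. wireworms: 0.633 > 0.1412 → include.
Rate on top 2: 0.2408. earthworms: 0.494 > 0.2408 → include.
Optimal diet: cutworms, wireworms, earthworms — 3 of 3 types.

3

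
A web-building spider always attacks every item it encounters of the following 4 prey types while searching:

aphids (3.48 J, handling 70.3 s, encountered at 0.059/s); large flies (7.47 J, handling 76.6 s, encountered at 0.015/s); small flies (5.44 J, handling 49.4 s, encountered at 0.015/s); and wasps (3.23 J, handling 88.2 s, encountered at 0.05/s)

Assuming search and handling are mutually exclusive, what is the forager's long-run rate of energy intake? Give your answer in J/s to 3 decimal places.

0.049 J/s

R = Σλ_iE_i / (1 + Σλ_ih_i)
Numerator: 0.059×3.48 + 0.015×7.47 + 0.015×5.44 + 0.05×3.23 = 0.5605
Denominator: 1 + 0.059×70.3 + 0.015×76.6 + 0.015×49.4 + 0.05×88.2 = 11.45
R = 0.5605/11.45 = 0.04896 J/s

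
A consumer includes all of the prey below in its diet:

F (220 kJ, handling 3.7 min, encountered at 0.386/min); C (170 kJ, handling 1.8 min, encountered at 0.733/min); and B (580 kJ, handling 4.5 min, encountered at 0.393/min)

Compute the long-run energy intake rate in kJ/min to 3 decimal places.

R = (0.386×220 + 0.733×170 + 0.393×580) / (1 + 0.386×3.7 + 0.733×1.8 + 0.393×4.5) = 437.5/5.516 = 79.31 kJ/min.

79.308 kJ/min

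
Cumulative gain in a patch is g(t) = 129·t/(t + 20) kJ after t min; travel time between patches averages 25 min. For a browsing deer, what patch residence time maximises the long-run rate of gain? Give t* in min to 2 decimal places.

Optimal t* satisfies g'(t*) = g(t*)/(T + t*).
g'(t) = 129·20/(t + 20)². Setting 129·20/(t+20)² = 129t/[(t+20)(25+t)] gives 20(25+t) = t(t+20), so t² = 20×25 = 500.
t* = √500 = 22.36 min.

22.36 min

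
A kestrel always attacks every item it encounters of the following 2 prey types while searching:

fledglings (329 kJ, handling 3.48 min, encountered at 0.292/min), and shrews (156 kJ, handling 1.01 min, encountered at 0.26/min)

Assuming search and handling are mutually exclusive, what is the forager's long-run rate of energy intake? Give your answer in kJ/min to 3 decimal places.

R = (0.292×329 + 0.26×156) / (1 + 0.292×3.48 + 0.26×1.01) = 136.6/2.279 = 59.96 kJ/min.

59.957 kJ/min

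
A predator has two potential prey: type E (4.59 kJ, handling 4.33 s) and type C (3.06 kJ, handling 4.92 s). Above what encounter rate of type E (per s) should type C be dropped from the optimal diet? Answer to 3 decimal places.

0.328 per s

The zero-one rule: include type C iff E₂/h₂ > λE₁/(1+λh₁). Equality gives the switch point.
λE₁h₂ = E₂ + λE₂h₁ ⇒ λ = E₂/(E₁h₂ − E₂h₁) = 3.06/(22.58 − 13.25) = 0.3279 per s.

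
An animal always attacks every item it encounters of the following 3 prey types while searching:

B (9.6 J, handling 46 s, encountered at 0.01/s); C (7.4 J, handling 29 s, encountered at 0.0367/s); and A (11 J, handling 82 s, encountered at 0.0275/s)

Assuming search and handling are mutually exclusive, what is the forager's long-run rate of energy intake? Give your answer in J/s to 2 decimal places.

0.14 J/s

R = Σλ_iE_i / (1 + Σλ_ih_i)
Numerator: 0.01×9.6 + 0.0367×7.4 + 0.0275×11 = 0.6701
Denominator: 1 + 0.01×46 + 0.0367×29 + 0.0275×82 = 4.779
R = 0.6701/4.779 = 0.1402 J/s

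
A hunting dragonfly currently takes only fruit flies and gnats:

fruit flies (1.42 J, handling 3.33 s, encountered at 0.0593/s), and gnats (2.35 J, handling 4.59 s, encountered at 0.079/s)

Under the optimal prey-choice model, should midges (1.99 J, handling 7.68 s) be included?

Yes

Intake rate on the current diet: R = (0.0593×1.42 + 0.079×2.35) / (1 + 0.0593×3.33 + 0.079×4.59) = 0.2699/1.56 = 0.173 J/s.
midges: E/h = 1.99/7.68 = 0.2591 J/s.
0.2591 > 0.173, so adding midges raises the average — include it.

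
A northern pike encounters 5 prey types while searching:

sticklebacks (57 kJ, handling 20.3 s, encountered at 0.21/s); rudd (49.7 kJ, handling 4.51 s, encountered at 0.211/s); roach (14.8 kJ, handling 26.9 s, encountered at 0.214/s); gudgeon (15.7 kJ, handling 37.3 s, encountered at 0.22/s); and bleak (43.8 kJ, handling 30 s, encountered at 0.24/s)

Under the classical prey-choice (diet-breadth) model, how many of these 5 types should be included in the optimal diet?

Profitabilities (E/h, kJ/s): rudd 11, sticklebacks 2.81, bleak 1.46, roach 0.55, gudgeon 0.421. Add prey in this order while the next type's profitability exceeds the intake rate on those already taken.
Rate on top 1: 5.373. sticklebacks: 2.81 < 5.373 → exclude; stop.
Optimal diet: rudd — 1 of 5 types.

1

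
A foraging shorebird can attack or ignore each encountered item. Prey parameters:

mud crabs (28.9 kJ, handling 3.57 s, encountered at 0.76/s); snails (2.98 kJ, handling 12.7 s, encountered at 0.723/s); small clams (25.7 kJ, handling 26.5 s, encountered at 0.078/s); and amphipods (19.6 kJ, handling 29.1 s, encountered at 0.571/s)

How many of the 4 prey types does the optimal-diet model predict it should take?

Rank by E/h (kJ/s): mud crabs 8.1, small clams 0.97, amphipods 0.674, snails 0.235. Include each in turn until the next type's E/h falls below the running intake rate.
Rate on top 1: 5.915. small clams: 0.97 < 5.915 → exclude; stop.
Optimal diet: mud crabs — 1 of 4 types.

1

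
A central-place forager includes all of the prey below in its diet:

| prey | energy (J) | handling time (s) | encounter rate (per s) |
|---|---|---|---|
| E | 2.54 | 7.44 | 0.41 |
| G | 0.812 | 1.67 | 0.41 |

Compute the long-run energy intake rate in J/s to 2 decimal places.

R = (0.41×2.54 + 0.41×0.812) / (1 + 0.41×7.44 + 0.41×1.67) = 1.374/4.735 = 0.2902 J/s.

0.29 J/s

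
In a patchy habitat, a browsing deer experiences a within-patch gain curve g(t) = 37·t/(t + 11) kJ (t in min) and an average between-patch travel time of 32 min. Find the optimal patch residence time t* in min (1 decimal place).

18.8 min

Optimal t* satisfies g'(t*) = g(t*)/(T + t*).
g'(t) = 37·11/(t + 11)². Setting 37·11/(t+11)² = 37t/[(t+11)(32+t)] gives 11(32+t) = t(t+11), so t² = 11×32 = 352.
t* = √352 = 18.76 min.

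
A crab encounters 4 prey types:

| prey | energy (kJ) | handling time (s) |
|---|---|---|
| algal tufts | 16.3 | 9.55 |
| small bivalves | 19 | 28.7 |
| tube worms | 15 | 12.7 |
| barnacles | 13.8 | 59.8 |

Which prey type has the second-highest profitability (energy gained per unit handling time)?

In descending order of E/h:
algal tufts: 16.3/9.55 = 1.71 kJ/s
tube worms: 15/12.7 = 1.18 kJ/s
small bivalves: 19/28.7 = 0.662 kJ/s
barnacles: 13.8/59.8 = 0.231 kJ/s

tube worms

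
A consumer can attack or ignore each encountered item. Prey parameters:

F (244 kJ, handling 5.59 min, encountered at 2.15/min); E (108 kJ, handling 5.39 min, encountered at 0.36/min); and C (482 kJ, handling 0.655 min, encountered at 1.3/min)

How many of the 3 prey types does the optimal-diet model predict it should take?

E/h in descending order: C 736, F 43.6, E 20 kJ/min. The optimal diet is the largest prefix of this list for which every included type satisfies E_i/h_i > R on the types above it.
Rate on top 1: 338.4. F: 43.6 < 338.4 → exclude; stop.
Optimal diet: C — 1 of 3 types.

1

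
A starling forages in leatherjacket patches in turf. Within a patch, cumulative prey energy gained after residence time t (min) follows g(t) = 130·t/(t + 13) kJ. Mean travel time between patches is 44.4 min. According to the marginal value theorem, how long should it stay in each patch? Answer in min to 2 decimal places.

Optimal t* satisfies g'(t*) = g(t*)/(T + t*).
g'(t) = 130·13/(t + 13)². Setting 130·13/(t+13)² = 130t/[(t+13)(44.4+t)] gives 13(44.4+t) = t(t+13), so t² = 13×44.4 = 577.2.
t* = √577.2 = 24.02 min.

24.02 min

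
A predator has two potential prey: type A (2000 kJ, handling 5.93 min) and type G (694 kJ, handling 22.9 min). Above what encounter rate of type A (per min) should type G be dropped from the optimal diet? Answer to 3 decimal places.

At the threshold, the rate on type A alone equals the profitability of type G: λ·2000/(1 + λ·5.93) = 694/22.9 = 30.31.
Rearranging, λ(2000 − 30.31×5.93) = 30.31, so λ = 30.31/1820 = 0.01665 per min.

0.017 per min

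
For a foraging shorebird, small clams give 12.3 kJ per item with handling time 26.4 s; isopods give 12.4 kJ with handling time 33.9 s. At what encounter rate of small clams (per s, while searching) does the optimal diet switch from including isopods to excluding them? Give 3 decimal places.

0.138 per s

The zero-one rule: include isopods iff E₂/h₂ > λE₁/(1+λh₁). Equality gives the switch point.
λE₁h₂ = E₂ + λE₂h₁ ⇒ λ = E₂/(E₁h₂ − E₂h₁) = 12.4/(417 − 327.4) = 0.1384 per s.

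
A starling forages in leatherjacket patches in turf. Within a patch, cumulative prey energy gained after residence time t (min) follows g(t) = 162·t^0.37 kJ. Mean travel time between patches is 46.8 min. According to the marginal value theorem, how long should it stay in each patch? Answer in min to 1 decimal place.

27.5 min

Optimal t* satisfies g'(t*) = g(t*)/(T + t*).
g'(t) = 0.37·162·t^-0.63. Setting 0.37·162·t^-0.63 = 162·t^0.37/(46.8+t) gives 0.37(46.8+t) = t, so 0.63·t = 0.37×46.8.
t* = 0.37×46.8/0.63 = 27.49 min.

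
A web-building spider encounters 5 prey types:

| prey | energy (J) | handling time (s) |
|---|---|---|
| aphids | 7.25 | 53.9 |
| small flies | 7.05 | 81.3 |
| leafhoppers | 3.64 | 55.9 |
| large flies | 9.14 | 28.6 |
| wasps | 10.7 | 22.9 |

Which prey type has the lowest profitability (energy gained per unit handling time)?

leafhoppers

Profitability E/h (J/s): aphids = 7.25/53.9 = 0.135, small flies = 7.05/81.3 = 0.0867, leafhoppers = 3.64/55.9 = 0.0651, large flies = 9.14/28.6 = 0.32, wasps = 10.7/22.9 = 0.467.
Ranked: wasps > large flies > aphids > small flies > leafhoppers.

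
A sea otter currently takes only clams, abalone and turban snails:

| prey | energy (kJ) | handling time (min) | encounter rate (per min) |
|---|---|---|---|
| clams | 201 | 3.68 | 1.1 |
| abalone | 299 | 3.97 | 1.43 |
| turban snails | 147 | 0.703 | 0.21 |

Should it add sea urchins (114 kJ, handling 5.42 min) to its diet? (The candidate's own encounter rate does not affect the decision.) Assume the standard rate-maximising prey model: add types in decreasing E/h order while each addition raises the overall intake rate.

No

Current rate: (1.1×201 + 1.43×299 + 0.21×147)/(1 + 1.1×3.68 + 1.43×3.97 + 0.21×0.703) = 62.5 kJ/min.
Profitability of sea urchins: 114/5.42 = 21.03 kJ/min.
Since 21.03 < R, time spent handling sea urchins is better spent searching.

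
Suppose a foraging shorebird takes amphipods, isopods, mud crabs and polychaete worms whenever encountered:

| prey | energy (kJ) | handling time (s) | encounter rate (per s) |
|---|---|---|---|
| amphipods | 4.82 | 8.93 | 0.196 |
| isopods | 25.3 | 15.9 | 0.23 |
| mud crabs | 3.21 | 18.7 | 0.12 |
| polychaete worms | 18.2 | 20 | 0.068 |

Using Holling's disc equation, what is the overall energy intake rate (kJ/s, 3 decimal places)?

Energy encountered per unit search time: 0.196×4.82 + 0.23×25.3 + 0.12×3.21 + 0.068×18.2 = 8.387 kJ/s.
Handling time per unit search time: 0.196×8.93 + 0.23×15.9 + 0.12×18.7 + 0.068×20 = 9.011.
Rate = 8.387/(1 + 9.011) = 0.8377 kJ/s.

0.838 kJ/s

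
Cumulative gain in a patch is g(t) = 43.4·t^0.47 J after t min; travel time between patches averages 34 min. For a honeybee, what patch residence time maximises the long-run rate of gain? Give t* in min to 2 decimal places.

Maximise g(t)/(T+t): set derivative to zero → g'(t)(T+t) = g(t).
g'(t) = 0.47·43.4·t^-0.53. Setting 0.47·43.4·t^-0.53 = 43.4·t^0.47/(34+t) gives 0.47(34+t) = t, so 0.53·t = 0.47×34.
t* = 0.47×34/0.53 = 30.15 min.

30.15 min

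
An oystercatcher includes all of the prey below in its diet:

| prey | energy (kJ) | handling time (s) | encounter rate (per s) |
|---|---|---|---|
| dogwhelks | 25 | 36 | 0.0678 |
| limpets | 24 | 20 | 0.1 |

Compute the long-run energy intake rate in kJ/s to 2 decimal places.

0.75 kJ/s

Energy encountered per unit search time: 0.0678×25 + 0.1×24 = 4.095 kJ/s.
Handling time per unit search time: 0.0678×36 + 0.1×20 = 4.441.
Rate = 4.095/(1 + 4.441) = 0.7526 kJ/s.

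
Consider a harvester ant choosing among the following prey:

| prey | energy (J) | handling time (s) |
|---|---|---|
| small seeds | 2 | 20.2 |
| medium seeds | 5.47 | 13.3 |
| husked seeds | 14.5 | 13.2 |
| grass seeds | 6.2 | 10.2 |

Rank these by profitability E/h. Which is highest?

Profitability E/h (J/s): small seeds = 2/20.2 = 0.099, medium seeds = 5.47/13.3 = 0.411, husked seeds = 14.5/13.2 = 1.1, grass seeds = 6.2/10.2 = 0.608.
Ranked: husked seeds > grass seeds > medium seeds > small seeds.

husked seeds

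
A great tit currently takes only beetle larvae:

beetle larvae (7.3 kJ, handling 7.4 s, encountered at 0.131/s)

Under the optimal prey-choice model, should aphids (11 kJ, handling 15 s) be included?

Yes

Current rate: (0.131×7.3)/(1 + 0.131×7.4) = 0.4856 kJ/s.
Profitability of aphids: 11/15 = 0.7333 kJ/s.
0.7333 > 0.4856, so adding aphids raises the average — include it.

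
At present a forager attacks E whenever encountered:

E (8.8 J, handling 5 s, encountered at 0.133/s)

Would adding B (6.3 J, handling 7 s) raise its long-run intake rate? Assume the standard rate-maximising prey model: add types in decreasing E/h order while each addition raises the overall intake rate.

Current rate: (0.133×8.8)/(1 + 0.133×5) = 0.7029 J/s.
B: E/h = 6.3/7 = 0.9 J/s.
Since 0.9 > R, including B increases the long-run rate.

Yes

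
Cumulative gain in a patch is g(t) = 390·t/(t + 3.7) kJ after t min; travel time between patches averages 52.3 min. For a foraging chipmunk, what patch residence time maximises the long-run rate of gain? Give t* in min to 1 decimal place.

13.9 min

By the marginal value theorem, leave when the instantaneous gain rate g'(t) equals the habitat-wide average g(t)/(T + t).
g'(t) = 390·3.7/(t + 3.7)². Setting 390·3.7/(t+3.7)² = 390t/[(t+3.7)(52.3+t)] gives 3.7(52.3+t) = t(t+3.7), so t² = 3.7×52.3 = 193.5.
t* = √193.5 = 13.91 min.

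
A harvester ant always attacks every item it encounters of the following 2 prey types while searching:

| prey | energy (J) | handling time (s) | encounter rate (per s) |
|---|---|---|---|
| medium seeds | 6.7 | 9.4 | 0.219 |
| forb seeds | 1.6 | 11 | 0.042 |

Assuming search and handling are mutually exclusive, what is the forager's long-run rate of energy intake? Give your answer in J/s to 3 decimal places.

Energy encountered per unit search time: 0.219×6.7 + 0.042×1.6 = 1.534 J/s.
Handling time per unit search time: 0.219×9.4 + 0.042×11 = 2.521.
Rate = 1.534/(1 + 2.521) = 0.4359 J/s.

0.436 J/s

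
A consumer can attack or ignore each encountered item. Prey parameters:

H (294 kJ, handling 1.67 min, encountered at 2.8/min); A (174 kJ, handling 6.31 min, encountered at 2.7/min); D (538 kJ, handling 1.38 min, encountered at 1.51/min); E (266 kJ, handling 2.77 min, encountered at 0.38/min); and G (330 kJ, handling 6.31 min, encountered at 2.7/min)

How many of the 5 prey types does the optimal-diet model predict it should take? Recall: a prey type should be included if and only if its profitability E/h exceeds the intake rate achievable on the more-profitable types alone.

1

E/h in descending order: D 390, H 176, E 96, G 52.3, A 27.6 kJ/min. The optimal diet is the largest prefix of this list for which every included type satisfies E_i/h_i > R on the types above it.
Rate on top 1: 263.4. H: 176 < 263.4 → exclude; stop.
Optimal diet: D — 1 of 5 types.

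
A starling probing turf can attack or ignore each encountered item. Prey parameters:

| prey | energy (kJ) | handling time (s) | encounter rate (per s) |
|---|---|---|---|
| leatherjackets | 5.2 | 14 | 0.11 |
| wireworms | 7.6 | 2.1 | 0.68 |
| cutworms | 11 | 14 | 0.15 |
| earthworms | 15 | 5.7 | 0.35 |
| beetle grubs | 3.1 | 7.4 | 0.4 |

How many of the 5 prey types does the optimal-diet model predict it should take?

Profitabilities (E/h, kJ/s): wireworms 3.62, earthworms 2.63, cutworms 0.786, beetle grubs 0.419, leatherjackets 0.371. Add prey in this order while the next type's profitability exceeds the intake rate on those already taken.
Rate on top 1: 2.129. earthworms: 2.63 > 2.129 → include.
Rate on top 2: 2.355. cutworms: 0.786 < 2.355 → exclude; stop.
Optimal diet: wireworms, earthworms — 2 of 5 types.

2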